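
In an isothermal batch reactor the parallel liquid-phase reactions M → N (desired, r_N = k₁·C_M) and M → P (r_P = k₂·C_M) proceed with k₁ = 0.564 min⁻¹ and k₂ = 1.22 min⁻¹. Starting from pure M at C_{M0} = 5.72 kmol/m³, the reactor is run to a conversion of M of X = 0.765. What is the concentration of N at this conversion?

1.38 kmol/m³

C_M = C_{M0}(1−X) = 1.344 kmol/m³.
Both paths are first order in M, so the instantaneous fraction to N is constant: dC_N/d(−C_M) = k₁/(k₁+k₂) = 0.3161.
C_N = 0.3161·(C_{M0}−C_M) = 0.3161×4.376 = 1.38 kmol/m³.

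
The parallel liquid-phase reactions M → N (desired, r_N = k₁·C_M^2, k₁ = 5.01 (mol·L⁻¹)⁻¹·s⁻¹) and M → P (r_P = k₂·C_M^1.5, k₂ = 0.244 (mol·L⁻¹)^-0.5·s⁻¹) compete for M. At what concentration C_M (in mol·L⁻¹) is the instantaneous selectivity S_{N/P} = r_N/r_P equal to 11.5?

S_{N/P} = (k₁/k₂)·C_M^0.5 ⇒ C_M = (S·k₂/k₁)^(2).
= (11.5×0.244/5.01)^(2) = (0.5601)^(2) = 0.314 mol·L⁻¹.

0.314 mol·L⁻¹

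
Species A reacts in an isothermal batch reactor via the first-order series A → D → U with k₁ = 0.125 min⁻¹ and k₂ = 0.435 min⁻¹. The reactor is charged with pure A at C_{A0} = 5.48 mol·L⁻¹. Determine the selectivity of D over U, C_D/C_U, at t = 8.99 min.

0.223

For first-order series with pure A initially, C_D(t) = k₁C_{A0}/(k₂−k₁)·(e^(−k₁t) − e^(−k₂t)).
e^(−k₁t) = e^(−0.125×8.99) = e^(−1.124) = 0.3251; e^(−k₂t) = e^(−3.911) = 0.02003.
C_D = 0.125×5.48/(0.435−0.125) × (0.3251−0.02003) = 2.210×0.3050 = 0.6740 mol·L⁻¹.
C_A = C_{A0}e^(−k₁t) = 1.781 mol·L⁻¹, so C_U = C_{A0}−C_A−C_D = 3.025 mol·L⁻¹; C_D/C_U = 0.223.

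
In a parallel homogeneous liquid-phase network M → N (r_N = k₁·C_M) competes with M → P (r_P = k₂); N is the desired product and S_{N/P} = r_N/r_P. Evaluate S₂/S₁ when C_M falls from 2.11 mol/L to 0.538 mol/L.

0.255

S_{N/P} = (k₁/k₂)·C_M, so S₂/S₁ = (C_{M,2}/C_{M,1}).
= 0.538/2.11 = 0.255.
Selectivity toward N falls as C_M falls — high-concentration operation is favoured.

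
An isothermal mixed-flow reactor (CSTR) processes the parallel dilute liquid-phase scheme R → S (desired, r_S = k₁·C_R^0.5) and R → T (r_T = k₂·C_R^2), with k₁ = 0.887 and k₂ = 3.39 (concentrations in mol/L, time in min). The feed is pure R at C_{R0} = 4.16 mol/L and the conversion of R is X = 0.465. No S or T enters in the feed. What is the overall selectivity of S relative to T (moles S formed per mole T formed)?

Exit C_R = C_{R0}(1−X) = 4.16×0.535 = 2.226 mol/L.
Rates in a CSTR are evaluated at the outlet concentration: r_S = 0.887×2.226^0.5 = 1.323, r_T = 3.39×2.226^2 = 16.79.
Overall selectivity = C_S/C_T = r_Sτ/(r_Tτ) = r_S/r_T = 0.0788.

0.0788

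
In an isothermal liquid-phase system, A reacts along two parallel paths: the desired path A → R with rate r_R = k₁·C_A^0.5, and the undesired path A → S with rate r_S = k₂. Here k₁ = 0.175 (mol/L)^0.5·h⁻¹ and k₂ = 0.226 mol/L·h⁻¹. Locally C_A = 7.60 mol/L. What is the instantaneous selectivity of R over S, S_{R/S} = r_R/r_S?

S_{R/S} = r_R/r_S = (k₁·C_A^0.5)/(k₂) = (k₁/k₂)·C_A^0.5.
= (0.175×7.600^0.5) / (0.226) = 0.4824/0.2260 = 2.13.
Since the desired path is higher order in A, keeping C_A high (PFR or concentrated feed) favours R.

2.13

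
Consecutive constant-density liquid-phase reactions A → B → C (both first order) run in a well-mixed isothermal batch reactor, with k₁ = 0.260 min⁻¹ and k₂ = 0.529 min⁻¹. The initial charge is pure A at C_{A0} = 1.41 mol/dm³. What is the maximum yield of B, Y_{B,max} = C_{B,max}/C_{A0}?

At the optimum, C_{B,max}/C_{A0} = (k₁/k₂)^[k₂/(k₂−k₁)].
= (0.260/0.529)^(0.529/(0.529−0.260)) = (0.4915)^(1.967) = 0.2474.

0.247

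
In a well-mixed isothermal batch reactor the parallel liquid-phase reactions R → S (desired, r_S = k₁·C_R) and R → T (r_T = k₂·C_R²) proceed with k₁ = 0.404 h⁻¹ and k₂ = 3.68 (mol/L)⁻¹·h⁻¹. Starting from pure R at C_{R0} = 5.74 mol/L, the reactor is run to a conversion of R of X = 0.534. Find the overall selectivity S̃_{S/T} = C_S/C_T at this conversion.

C_R = C_{R0}(1−X) = 2.675 mol/L.
Along a PFR/batch, dC_S/dC_R = −r_S/(r_S+r_T) = −k₁/(k₁+k₂·C_R).
Integrating from C_{R0} to C_R: C_S = (0.404/3.68)·ln[(0.404+3.68·5.74)/(0.404+3.68·2.67)] = 0.1098·ln(21.53/10.25) = 0.08149 mol/L.
C_T = (C_{R0}−C_R)−C_S = 2.984 mol/L; S̃_{S/T} = 0.08149/2.984 = 0.0273.

0.0273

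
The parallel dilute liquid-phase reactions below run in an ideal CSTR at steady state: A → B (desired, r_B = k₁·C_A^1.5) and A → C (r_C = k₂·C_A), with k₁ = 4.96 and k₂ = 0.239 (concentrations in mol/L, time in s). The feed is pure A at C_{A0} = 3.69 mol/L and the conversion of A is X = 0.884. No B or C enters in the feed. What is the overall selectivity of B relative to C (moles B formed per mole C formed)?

13.6

Exit C_A = C_{A0}(1−X) = 3.69×0.116 = 0.4280 mol/L.
In a CSTR the entire volume is at exit conditions, so r_B = 4.96×0.4280^1.5 = 1.389 and r_C = 0.239×0.4280 = 0.1023.
Overall selectivity = C_B/C_C = r_Bτ/(r_Cτ) = r_B/r_C = 13.6.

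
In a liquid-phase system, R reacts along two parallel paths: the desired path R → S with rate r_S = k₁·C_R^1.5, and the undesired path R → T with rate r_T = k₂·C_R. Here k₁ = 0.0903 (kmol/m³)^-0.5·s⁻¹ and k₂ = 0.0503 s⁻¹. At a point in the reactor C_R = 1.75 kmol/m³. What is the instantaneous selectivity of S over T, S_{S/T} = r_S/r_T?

S_{S/T} = r_S/r_T = (k₁·C_R^1.5)/(k₂·C_R) = (k₁/k₂)·C_R^0.5.
= (0.0903×1.750^1.5) / (0.0503×1.750) = 0.2090/0.08802 = 2.37.
Since the desired path is higher order in R, keeping C_R high (PFR or concentrated feed) favours S.

2.37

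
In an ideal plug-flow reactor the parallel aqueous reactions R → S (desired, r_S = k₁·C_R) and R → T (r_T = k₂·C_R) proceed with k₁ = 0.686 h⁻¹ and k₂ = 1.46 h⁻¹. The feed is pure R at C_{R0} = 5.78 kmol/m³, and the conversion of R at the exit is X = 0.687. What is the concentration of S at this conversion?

C_R = C_{R0}(1−X) = 1.809 kmol/m³.
Both paths are first order in R, so the instantaneous fraction to S is constant: dC_S/d(−C_R) = k₁/(k₁+k₂) = 0.3197.
C_S = 0.3197·(C_{R0}−C_R) = 0.3197×3.971 = 1.27 kmol/m³.

1.27 kmol/m³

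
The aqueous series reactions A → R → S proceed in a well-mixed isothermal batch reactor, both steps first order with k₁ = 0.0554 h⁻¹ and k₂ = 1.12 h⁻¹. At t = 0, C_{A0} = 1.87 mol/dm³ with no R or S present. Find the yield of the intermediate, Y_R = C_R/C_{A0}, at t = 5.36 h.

The intermediate concentration in a first-order A→B→C sequence is C_R = k₁C_{A0}(e^(−k₁t) − e^(−k₂t))/(k₂−k₁).
e^(−k₁t) = e^(−0.0554×5.36) = e^(−0.2969) = 0.7431; e^(−k₂t) = e^(−6.003) = 0.002471.
C_R = 0.0554×1.87/(1.12−0.0554) × (0.7431−0.002471) = 0.09731×0.7406 = 0.07207 mol/dm³.
Y_R = C_R/C_{A0} = 0.07207/1.87 = 0.0385.

0.0385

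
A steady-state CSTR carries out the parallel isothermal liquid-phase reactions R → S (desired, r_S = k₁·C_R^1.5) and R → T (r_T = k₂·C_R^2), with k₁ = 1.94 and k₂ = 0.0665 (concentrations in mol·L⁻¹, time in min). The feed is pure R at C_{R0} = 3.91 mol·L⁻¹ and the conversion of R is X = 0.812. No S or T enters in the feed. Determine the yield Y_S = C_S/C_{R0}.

0.789

Exit C_R = C_{R0}(1−X) = 3.91×0.188 = 0.7351 mol·L⁻¹.
In a CSTR the entire volume is at exit conditions, so r_S = 1.94×0.7351^1.5 = 1.223 and r_T = 0.0665×0.7351^2 = 0.03593.
Fraction of consumed R going to S: r_S/(r_S+r_T) = 0.9714.
C_S = 0.9714·C_{R0}·X = 0.9714×3.91×0.812 = 3.08 mol·L⁻¹; Y_S = C_S/C_{R0} = 0.789.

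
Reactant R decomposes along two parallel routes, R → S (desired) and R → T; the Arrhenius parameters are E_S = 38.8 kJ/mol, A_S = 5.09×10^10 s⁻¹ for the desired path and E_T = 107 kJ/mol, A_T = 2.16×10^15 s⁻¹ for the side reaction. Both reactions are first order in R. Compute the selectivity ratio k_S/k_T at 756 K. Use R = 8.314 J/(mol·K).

1.22

k_S/k_T = (A_S/A_T)·exp[−(E_S−E_T)/(RT)] = (A_S/A_T)·exp[(E_T−E_S)/(RT)].
(E_T−E_S)/(RT) = (107−38.8)×10³/(8.314×756) = 68200/6285 = 10.85.
k_S/k_T = (5.09×10^10/2.16×10^15)·exp(10.85) = 2.356×10^-5 × 51564 = 1.22.
Since E_S < E_T, lowering the temperature improves selectivity toward S.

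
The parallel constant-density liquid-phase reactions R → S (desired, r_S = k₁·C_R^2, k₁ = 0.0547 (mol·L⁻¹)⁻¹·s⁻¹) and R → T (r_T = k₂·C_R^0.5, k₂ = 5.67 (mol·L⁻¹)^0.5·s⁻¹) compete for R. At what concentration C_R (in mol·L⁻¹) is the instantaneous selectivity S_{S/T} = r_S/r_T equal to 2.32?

38.7 mol·L⁻¹

S_{S/T} = (k₁/k₂)·C_R^1.5 ⇒ C_R = (S·k₂/k₁)^(1/1.5).
= (2.32×5.67/0.0547)^(0.6667) = (240.5)^(0.6667) = 38.7 mol·L⁻¹.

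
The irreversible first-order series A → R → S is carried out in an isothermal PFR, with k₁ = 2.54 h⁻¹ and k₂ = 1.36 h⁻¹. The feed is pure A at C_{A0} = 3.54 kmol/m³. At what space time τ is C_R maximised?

The intermediate peaks when r₁ = r₂, i.e. k₁e^(−k₁τ) = k₂e^(−k₂τ), giving τ_opt = ln(k₂/k₁)/(k₂−k₁).
= ln(1.36/2.54)/(1.36−2.54) = ln(0.5354)/-1.180 = -0.6247/-1.180 = 0.529 h.

0.529 h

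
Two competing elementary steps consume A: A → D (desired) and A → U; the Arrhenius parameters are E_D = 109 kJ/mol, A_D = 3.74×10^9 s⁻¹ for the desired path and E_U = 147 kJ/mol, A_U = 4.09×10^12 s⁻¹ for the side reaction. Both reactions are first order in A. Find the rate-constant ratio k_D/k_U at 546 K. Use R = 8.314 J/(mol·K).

Since both paths have the same order in A, the concentration cancels and S_{D/U} = k_D/k_U = (A_D/A_U)·exp[(E_U−E_D)/(RT)].
(E_U−E_D)/(RT) = (147−109)×10³/(8.314×546) = 38000/4539 = 8.371.
k_D/k_U = (3.74×10^9/4.09×10^12)·exp(8.371) = 9.144×10^-4 × 4320 = 3.95.

3.95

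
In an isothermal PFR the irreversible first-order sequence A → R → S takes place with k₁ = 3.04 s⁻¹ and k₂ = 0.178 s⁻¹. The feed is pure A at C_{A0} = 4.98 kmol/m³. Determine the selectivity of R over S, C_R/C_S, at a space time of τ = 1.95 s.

3.00

For first-order series with pure A initially, C_R(τ) = k₁C_{A0}/(k₂−k₁)·(e^(−k₁τ) − e^(−k₂τ)).
e^(−k₁τ) = e^(−3.04×1.95) = e^(−5.928) = 0.002664; e^(−k₂τ) = e^(−0.3471) = 0.7067.
C_R = 3.04×4.98/(0.178−3.04) × (0.002664−0.7067) = (-5.290)×(-0.7041) = 3.724 kmol/m³.
C_A = C_{A0}e^(−k₁τ) = 0.01327 kmol/m³, so C_S = C_{A0}−C_A−C_R = 1.242 kmol/m³; C_R/C_S = 3.00.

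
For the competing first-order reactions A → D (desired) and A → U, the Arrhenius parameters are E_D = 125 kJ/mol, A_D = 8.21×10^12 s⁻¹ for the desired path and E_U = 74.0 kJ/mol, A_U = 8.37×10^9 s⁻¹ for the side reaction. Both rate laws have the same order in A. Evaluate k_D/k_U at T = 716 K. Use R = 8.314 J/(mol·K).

Since both paths have the same order in A, the concentration cancels and S_{D/U} = k_D/k_U = (A_D/A_U)·exp[(E_U−E_D)/(RT)].
(E_U−E_D)/(RT) = (74.0−125)×10³/(8.314×716) = -51000/5953 = -8.567.
k_D/k_U = (8.21×10^12/8.37×10^9)·exp(-8.567) = 980.9 × 1.902×10^-4 = 0.187.

0.187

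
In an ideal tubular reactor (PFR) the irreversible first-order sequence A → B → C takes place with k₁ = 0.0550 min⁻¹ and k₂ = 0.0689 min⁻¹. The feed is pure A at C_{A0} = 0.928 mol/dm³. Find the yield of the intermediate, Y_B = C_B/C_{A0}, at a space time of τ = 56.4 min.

Solving the coupled first-order balances gives C_B(τ) = [k₁/(k₂−k₁)]·C_{A0}·(e^(−k₁τ) − e^(−k₂τ)).
e^(−k₁τ) = e^(−0.0550×56.4) = e^(−3.102) = 0.04496; e^(−k₂τ) = e^(−3.886) = 0.02053.
C_B = 0.0550×0.928/(0.0689−0.0550) × (0.04496−0.02053) = 3.672×0.02443 = 0.08971 mol/dm³.
Y_B = C_B/C_{A0} = 0.08971/0.928 = 0.0967.

0.0967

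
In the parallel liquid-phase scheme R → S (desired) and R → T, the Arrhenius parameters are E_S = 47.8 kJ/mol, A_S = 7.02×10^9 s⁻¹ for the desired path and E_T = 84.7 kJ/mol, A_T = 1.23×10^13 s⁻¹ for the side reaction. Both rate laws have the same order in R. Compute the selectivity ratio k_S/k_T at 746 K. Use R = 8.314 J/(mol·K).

0.219

With equal orders, S_{S/T} = k_S/k_T = (A_S/A_T)·exp[(E_T−E_S)/(RT)].
(E_T−E_S)/(RT) = (84.7−47.8)×10³/(8.314×746) = 36900/6202 = 5.949.
k_S/k_T = (7.02×10^9/1.23×10^13)·exp(5.949) = 5.707×10^-4 × 383.5 = 0.219.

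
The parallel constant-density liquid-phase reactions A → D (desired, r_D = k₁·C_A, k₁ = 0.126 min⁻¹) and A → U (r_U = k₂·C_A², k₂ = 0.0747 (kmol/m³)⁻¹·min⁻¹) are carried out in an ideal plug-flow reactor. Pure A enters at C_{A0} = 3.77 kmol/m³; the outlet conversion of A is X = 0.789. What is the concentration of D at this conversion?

C_A = C_{A0}(1−X) = 0.7955 kmol/m³.
Along a PFR/batch, dC_D/dC_A = −r_D/(r_D+r_U) = −k₁/(k₁+k₂·C_A).
Integrating from C_{A0} to C_A: C_D = (0.126/0.0747)·ln[(0.126+0.0747·3.77)/(0.126+0.0747·0.795)] = 1.687·ln(0.4076/0.1854) = 1.329 kmol/m³.

1.33 kmol/m³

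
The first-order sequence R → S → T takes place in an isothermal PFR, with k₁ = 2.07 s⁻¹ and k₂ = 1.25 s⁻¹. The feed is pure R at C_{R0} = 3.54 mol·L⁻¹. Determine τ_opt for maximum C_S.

0.615 s

The intermediate peaks when r₁ = r₂, i.e. k₁e^(−k₁τ) = k₂e^(−k₂τ), giving τ_opt = ln(k₂/k₁)/(k₂−k₁).
= ln(1.25/2.07)/(1.25−2.07) = ln(0.6039)/-0.8200 = -0.5044/-0.8200 = 0.615 s.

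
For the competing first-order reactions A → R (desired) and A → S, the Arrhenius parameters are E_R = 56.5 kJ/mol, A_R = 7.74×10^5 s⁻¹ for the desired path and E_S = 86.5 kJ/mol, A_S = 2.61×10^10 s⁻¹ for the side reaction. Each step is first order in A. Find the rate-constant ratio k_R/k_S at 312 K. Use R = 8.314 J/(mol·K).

With equal orders, S_{R/S} = k_R/k_S = (A_R/A_S)·exp[(E_S−E_R)/(RT)].
(E_S−E_R)/(RT) = (86.5−56.5)×10³/(8.314×312) = 30000/2594 = 11.57.
k_R/k_S = (7.74×10^5/2.61×10^10)·exp(11.57) = 2.966×10^-5 × 1.054×10^5 = 3.12.

3.12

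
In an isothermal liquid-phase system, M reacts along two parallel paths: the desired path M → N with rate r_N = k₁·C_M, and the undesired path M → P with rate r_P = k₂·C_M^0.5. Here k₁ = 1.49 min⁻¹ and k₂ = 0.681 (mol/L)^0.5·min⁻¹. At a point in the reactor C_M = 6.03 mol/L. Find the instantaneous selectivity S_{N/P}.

S_{N/P} = r_N/r_P = (k₁·C_M)/(k₂·C_M^0.5) = (k₁/k₂)·C_M^0.5.
= (1.49×6.030) / (0.681×6.030^0.5) = 8.985/1.672 = 5.37.
Since the desired path is higher order in M, keeping C_M high (PFR or concentrated feed) favours N.

5.37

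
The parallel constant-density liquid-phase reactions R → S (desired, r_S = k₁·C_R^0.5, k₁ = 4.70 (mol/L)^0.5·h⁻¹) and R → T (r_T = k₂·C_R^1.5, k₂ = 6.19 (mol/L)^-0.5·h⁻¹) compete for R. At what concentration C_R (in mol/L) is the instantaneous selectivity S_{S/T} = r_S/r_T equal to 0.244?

S_{S/T} = (k₁/k₂)·C_R⁻¹ ⇒ C_R = (S·k₂/k₁)^(-1).
= (0.244×6.19/4.70)^(-1) = (0.3214)^(-1) = 3.11 mol/L.

3.11 mol/L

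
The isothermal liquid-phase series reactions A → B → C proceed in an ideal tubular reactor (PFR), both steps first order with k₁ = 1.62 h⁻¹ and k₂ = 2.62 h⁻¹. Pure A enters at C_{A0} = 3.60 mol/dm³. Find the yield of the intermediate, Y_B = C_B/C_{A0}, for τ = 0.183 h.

The intermediate concentration in a first-order A→B→C sequence is C_B = k₁C_{A0}(e^(−k₁τ) − e^(−k₂τ))/(k₂−k₁).
e^(−k₁τ) = e^(−1.62×0.183) = e^(−0.2965) = 0.7434; e^(−k₂τ) = e^(−0.4795) = 0.6191.
C_B = 1.62×3.60/(2.62−1.62) × (0.7434−0.6191) = 5.832×0.1243 = 0.7251 mol/dm³.
Y_B = C_B/C_{A0} = 0.7251/3.60 = 0.201.

0.201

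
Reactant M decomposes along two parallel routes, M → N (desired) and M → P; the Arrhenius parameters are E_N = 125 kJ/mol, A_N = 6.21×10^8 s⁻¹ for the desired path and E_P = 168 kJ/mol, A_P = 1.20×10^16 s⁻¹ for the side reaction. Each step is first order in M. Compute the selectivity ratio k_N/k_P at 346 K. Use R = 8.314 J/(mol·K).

With equal orders, S_{N/P} = k_N/k_P = (A_N/A_P)·exp[(E_P−E_N)/(RT)].
(E_P−E_N)/(RT) = (168−125)×10³/(8.314×346) = 43000/2877 = 14.95.
k_N/k_P = (6.21×10^8/1.20×10^16)·exp(14.95) = 5.175×10^-8 × 3.103×10^6 = 0.161.

0.161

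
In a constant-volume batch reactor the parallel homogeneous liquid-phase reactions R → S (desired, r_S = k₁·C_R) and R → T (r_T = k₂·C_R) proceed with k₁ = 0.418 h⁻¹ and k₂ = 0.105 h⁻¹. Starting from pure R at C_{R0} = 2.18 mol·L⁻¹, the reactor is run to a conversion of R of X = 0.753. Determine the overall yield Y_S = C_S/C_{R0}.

C_R = C_{R0}(1−X) = 0.5385 mol·L⁻¹.
Both paths are first order in R, so the instantaneous fraction to S is constant: dC_S/d(−C_R) = k₁/(k₁+k₂) = 0.7992.
C_S = 0.7992·(C_{R0}−C_R) = 0.7992×1.642 = 1.31 mol·L⁻¹.
Y_S = C_S/C_{R0} = 1.312/2.18 = 0.602.

0.602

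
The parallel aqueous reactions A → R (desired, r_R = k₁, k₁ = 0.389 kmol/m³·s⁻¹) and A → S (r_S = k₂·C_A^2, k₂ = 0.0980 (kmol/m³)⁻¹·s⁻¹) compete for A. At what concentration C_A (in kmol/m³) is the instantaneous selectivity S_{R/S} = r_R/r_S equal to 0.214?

4.31 kmol/m³

S_{R/S} = (k₁/k₂)·C_A^-2 ⇒ C_A = (S·k₂/k₁)^(-0.5).
= (0.214×0.0980/0.389)^(-0.5) = (0.05391)^(-0.5) = 4.31 kmol/m³.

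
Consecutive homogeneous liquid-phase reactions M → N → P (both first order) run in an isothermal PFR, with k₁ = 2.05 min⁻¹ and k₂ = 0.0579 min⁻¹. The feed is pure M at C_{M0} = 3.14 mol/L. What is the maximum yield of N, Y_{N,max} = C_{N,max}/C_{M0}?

For a first-order series the maximum intermediate yield is C_{N,max}/C_{M0} = (k₁/k₂)^[k₂/(k₂−k₁)].
= (2.05/0.0579)^(0.0579/(0.0579−2.05)) = (35.41)^(-0.02906) = 0.9015.

0.902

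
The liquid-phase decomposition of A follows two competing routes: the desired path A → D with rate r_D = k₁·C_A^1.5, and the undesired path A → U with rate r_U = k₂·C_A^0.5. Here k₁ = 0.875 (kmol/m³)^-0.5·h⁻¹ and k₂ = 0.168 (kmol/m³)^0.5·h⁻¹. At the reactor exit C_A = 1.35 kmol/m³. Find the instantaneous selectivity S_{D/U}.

S_{D/U} = r_D/r_U = (k₁·C_A^1.5)/(k₂·C_A^0.5) = (k₁/k₂)·C_A.
= (0.875×1.350^1.5) / (0.168×1.350^0.5) = 1.372/0.1952 = 7.03.
Since the desired path is higher order in A, keeping C_A high (PFR or concentrated feed) favours D.

7.03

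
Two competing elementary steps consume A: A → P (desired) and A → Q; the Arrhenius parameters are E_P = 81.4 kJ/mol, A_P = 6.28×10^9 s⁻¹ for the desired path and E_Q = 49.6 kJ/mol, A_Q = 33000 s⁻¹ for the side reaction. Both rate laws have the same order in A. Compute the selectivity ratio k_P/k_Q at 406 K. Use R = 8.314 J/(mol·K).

Since both paths have the same order in A, the concentration cancels and S_{P/Q} = k_P/k_Q = (A_P/A_Q)·exp[(E_Q−E_P)/(RT)].
(E_Q−E_P)/(RT) = (49.6−81.4)×10³/(8.314×406) = -31800/3375 = -9.421.
k_P/k_Q = (6.28×10^9/33000)·exp(-9.421) = 1.903×10^5 × 8.102×10^-5 = 15.4.
Since E_P > E_Q, raising the temperature improves selectivity toward P.

15.4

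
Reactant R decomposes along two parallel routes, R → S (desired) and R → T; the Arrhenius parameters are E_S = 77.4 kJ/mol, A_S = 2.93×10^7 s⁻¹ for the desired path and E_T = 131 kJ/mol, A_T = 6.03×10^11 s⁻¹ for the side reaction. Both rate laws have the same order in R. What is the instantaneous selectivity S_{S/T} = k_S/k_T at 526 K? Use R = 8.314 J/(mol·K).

With equal orders, S_{S/T} = k_S/k_T = (A_S/A_T)·exp[(E_T−E_S)/(RT)].
(E_T−E_S)/(RT) = (131−77.4)×10³/(8.314×526) = 53600/4373 = 12.26.
k_S/k_T = (2.93×10^7/6.03×10^11)·exp(12.26) = 4.859×10^-5 × 2.104×10^5 = 10.2.

10.2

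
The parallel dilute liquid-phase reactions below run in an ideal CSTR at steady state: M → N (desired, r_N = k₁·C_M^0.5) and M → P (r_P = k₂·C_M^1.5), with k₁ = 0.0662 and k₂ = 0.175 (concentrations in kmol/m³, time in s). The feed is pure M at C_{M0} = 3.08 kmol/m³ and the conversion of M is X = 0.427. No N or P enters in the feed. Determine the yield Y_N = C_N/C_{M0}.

Exit C_M = C_{M0}(1−X) = 3.08×0.573 = 1.765 kmol/m³.
A CSTR operates uniformly at the exit composition, giving r_N = 0.08794 and r_P = 0.4103 (each k·C_M^n at C_M = 1.765).
Fraction of consumed M going to N: r_N/(r_N+r_P) = 0.1765.
C_N = 0.1765·C_{M0}·X = 0.1765×3.08×0.427 = 0.232 kmol/m³; Y_N = C_N/C_{M0} = 0.0754.

0.0754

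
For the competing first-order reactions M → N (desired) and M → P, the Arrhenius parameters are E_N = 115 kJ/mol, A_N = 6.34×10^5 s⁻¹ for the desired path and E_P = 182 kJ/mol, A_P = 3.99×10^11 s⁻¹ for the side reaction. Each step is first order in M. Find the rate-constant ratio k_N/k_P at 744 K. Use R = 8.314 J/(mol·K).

Since both paths have the same order in M, the concentration cancels and S_{N/P} = k_N/k_P = (A_N/A_P)·exp[(E_P−E_N)/(RT)].
(E_P−E_N)/(RT) = (182−115)×10³/(8.314×744) = 67000/6186 = 10.83.
k_N/k_P = (6.34×10^5/3.99×10^11)·exp(10.83) = 1.589×10^-6 × 50594 = 0.0804.

0.0804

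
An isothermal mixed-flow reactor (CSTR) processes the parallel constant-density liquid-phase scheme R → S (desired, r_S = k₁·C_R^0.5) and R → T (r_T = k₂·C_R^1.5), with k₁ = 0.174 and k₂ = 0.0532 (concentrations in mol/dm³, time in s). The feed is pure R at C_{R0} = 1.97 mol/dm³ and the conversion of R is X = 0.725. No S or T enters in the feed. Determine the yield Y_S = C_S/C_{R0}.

0.622

Exit C_R = C_{R0}(1−X) = 1.97×0.275 = 0.5418 mol/dm³.
Rates in a CSTR are evaluated at the outlet concentration: r_S = 0.174×0.5418^0.5 = 0.1281, r_T = 0.0532×0.5418^1.5 = 0.02121.
Fraction of consumed R going to S: r_S/(r_S+r_T) = 0.8579.
C_S = 0.8579·C_{R0}·X = 0.8579×1.97×0.725 = 1.23 mol/dm³; Y_S = C_S/C_{R0} = 0.622.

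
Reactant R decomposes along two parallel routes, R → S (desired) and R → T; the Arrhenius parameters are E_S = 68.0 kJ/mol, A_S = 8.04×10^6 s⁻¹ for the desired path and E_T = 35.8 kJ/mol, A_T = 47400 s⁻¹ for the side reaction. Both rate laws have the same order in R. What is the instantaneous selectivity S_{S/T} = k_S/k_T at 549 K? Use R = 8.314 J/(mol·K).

0.146

Since both paths have the same order in R, the concentration cancels and S_{S/T} = k_S/k_T = (A_S/A_T)·exp[(E_T−E_S)/(RT)].
(E_T−E_S)/(RT) = (35.8−68.0)×10³/(8.314×549) = -32200/4564 = -7.055.
k_S/k_T = (8.04×10^6/47400)·exp(-7.055) = 169.6 × 8.634×10^-4 = 0.146.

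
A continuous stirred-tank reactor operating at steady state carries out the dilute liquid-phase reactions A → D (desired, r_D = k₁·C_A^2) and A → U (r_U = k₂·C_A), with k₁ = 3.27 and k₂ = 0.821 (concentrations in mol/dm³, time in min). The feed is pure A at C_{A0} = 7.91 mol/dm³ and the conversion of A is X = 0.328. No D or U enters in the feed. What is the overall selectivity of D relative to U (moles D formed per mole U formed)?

Exit C_A = C_{A0}(1−X) = 7.91×0.672 = 5.316 mol/dm³.
Rates in a CSTR are evaluated at the outlet concentration: r_D = 3.27×5.316^2 = 92.39, r_U = 0.821×5.316 = 4.364.
Overall selectivity = C_D/C_U = r_Dτ/(r_Uτ) = r_D/r_U = 21.2.

21.2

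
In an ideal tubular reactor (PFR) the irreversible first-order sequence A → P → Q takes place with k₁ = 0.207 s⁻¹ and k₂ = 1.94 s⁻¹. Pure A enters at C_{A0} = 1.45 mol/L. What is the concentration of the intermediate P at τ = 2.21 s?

For first-order series with pure A initially, C_P(τ) = k₁C_{A0}/(k₂−k₁)·(e^(−k₁τ) − e^(−k₂τ)).
e^(−k₁τ) = e^(−0.207×2.21) = e^(−0.4575) = 0.6329; e^(−k₂τ) = e^(−4.287) = 0.01374.
C_P = 0.207×1.45/(1.94−0.207) × (0.6329−0.01374) = 0.1732×0.6191 = 0.1072 mol/L.

0.107 mol/L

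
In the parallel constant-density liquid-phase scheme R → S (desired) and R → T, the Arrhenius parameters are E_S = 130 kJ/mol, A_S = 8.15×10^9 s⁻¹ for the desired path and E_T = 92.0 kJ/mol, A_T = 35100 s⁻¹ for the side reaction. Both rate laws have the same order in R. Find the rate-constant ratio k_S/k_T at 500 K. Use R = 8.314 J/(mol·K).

Since both paths have the same order in R, the concentration cancels and S_{S/T} = k_S/k_T = (A_S/A_T)·exp[(E_T−E_S)/(RT)].
(E_T−E_S)/(RT) = (92.0−130)×10³/(8.314×500) = -38000/4157 = -9.141.
k_S/k_T = (8.15×10^9/35100)·exp(-9.141) = 2.322×10^5 × 1.072×10^-4 = 24.9.

24.9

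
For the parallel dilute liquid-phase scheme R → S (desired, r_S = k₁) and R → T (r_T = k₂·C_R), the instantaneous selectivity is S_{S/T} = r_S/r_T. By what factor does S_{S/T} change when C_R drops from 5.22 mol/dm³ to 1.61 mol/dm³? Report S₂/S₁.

3.24

S_{S/T} = (k₁/k₂)·C_R⁻¹, so S₂/S₁ = (C_{R,2}/C_{R,1})⁻¹.
= 5.22/1.61 = 3.24.
Selectivity toward S rises as C_R falls — low-concentration operation is favoured.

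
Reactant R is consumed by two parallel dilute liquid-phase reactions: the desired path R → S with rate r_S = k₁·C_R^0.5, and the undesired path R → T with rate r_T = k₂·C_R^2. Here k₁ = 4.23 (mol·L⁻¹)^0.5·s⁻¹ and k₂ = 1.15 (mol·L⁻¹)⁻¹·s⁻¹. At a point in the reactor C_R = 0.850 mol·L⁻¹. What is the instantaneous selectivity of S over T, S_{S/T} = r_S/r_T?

4.69

S_{S/T} = r_S/r_T = (k₁·C_R^0.5)/(k₂·C_R^2) = (k₁/k₂)·C_R^-1.5.
= (4.23×0.8500^0.5) / (1.15×0.8500^2) = 3.900/0.8309 = 4.69.
The undesired path is higher order in R, so low C_R (CSTR or dilute feed) favours S.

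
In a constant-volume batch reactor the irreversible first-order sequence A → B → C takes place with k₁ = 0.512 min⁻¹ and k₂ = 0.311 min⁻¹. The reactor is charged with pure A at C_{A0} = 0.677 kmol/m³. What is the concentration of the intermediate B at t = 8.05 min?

Solving the coupled first-order balances gives C_B(t) = [k₁/(k₂−k₁)]·C_{A0}·(e^(−k₁t) − e^(−k₂t)).
e^(−k₁t) = e^(−0.512×8.05) = e^(−4.122) = 0.01622; e^(−k₂t) = e^(−2.504) = 0.08179.
C_B = 0.512×0.677/(0.311−0.512) × (0.01622−0.08179) = (-1.724)×(-0.06558) = 0.1131 kmol/m³.

0.113 kmol/m³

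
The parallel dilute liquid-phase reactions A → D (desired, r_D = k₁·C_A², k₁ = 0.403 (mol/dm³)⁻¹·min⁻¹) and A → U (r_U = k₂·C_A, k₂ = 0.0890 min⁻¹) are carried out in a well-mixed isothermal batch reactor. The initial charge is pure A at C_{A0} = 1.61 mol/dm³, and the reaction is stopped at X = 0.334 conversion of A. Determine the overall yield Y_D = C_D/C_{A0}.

C_A = C_{A0}(1−X) = 1.072 mol/dm³.
Along a PFR/batch, dC_U/dC_A = −r_U/(r_D+r_U) = −k₂/(k₂+k₁·C_A).
Integrating from C_{A0} to C_A: C_U = (0.0890/0.403)·ln[(0.0890+0.403·1.61)/(0.0890+0.403·1.07)] = 0.2208·ln(0.7378/0.5211) = 0.07679 mol/dm³.
Then C_D = (C_{A0}−C_A) − C_U = 0.5377 − 0.07679 = 0.4609 mol/dm³.
Y_D = C_D/C_{A0} = 0.4609/1.61 = 0.286.

0.286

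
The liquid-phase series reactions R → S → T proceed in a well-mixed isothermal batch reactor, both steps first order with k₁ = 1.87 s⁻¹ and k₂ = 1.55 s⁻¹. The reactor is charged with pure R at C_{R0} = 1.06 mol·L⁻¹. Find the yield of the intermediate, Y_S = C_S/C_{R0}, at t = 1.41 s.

The intermediate concentration in a first-order A→B→C sequence is C_S = k₁C_{R0}(e^(−k₁t) − e^(−k₂t))/(k₂−k₁).
e^(−k₁t) = e^(−1.87×1.41) = e^(−2.637) = 0.07160; e^(−k₂t) = e^(−2.185) = 0.1124.
C_S = 1.87×1.06/(1.55−1.87) × (0.07160−0.1124) = (-6.194)×(-0.04082) = 0.2529 mol·L⁻¹.
Y_S = C_S/C_{R0} = 0.2529/1.06 = 0.239.

0.239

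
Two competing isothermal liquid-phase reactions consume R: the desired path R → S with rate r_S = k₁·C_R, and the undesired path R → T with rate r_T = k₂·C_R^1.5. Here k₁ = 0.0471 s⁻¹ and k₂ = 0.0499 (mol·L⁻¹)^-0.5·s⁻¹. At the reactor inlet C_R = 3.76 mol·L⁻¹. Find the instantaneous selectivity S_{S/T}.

0.487

S_{S/T} = r_S/r_T = (k₁·C_R)/(k₂·C_R^1.5) = (k₁/k₂)·C_R^-0.5.
= (0.0471×3.760) / (0.0499×3.760^1.5) = 0.1771/0.3638 = 0.487.
The undesired path is higher order in R, so low C_R (CSTR or dilute feed) favours S.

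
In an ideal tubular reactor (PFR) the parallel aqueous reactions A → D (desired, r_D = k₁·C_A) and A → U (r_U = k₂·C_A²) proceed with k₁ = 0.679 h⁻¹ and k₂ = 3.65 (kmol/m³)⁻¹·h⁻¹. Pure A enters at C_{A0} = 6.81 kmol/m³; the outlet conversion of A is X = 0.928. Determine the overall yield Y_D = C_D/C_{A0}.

0.0638

C_A = C_{A0}(1−X) = 0.4903 kmol/m³.
Along a PFR/batch, dC_D/dC_A = −r_D/(r_D+r_U) = −k₁/(k₁+k₂·C_A).
Integrating from C_{A0} to C_A: C_D = (0.679/3.65)·ln[(0.679+3.65·6.81)/(0.679+3.65·0.490)] = 0.1860·ln(25.54/2.469) = 0.4346 kmol/m³.
Y_D = C_D/C_{A0} = 0.4346/6.81 = 0.0638.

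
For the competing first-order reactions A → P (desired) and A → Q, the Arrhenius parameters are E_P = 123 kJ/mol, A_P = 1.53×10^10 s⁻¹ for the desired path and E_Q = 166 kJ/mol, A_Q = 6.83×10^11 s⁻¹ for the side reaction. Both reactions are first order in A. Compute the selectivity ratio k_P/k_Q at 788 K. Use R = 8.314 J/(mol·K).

15.9

With equal orders, S_{P/Q} = k_P/k_Q = (A_P/A_Q)·exp[(E_Q−E_P)/(RT)].
(E_Q−E_P)/(RT) = (166−123)×10³/(8.314×788) = 43000/6551 = 6.563.
k_P/k_Q = (1.53×10^10/6.83×10^11)·exp(6.563) = 0.02240 × 708.7 = 15.9.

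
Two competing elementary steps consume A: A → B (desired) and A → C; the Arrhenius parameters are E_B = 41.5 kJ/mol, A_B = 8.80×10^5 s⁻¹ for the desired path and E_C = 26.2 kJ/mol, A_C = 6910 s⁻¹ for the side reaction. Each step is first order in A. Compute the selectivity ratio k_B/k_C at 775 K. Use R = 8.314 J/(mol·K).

11.9

Since both paths have the same order in A, the concentration cancels and S_{B/C} = k_B/k_C = (A_B/A_C)·exp[(E_C−E_B)/(RT)].
(E_C−E_B)/(RT) = (26.2−41.5)×10³/(8.314×775) = -15300/6443 = -2.375.
k_B/k_C = (8.80×10^5/6910)·exp(-2.375) = 127.4 × 0.09306 = 11.9.
Since E_B > E_C, raising the temperature improves selectivity toward B.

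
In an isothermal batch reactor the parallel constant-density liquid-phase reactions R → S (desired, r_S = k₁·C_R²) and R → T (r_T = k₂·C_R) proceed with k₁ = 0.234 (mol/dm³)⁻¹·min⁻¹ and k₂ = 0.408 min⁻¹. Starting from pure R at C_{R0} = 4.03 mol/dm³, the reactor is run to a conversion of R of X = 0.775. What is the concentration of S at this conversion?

C_R = C_{R0}(1−X) = 0.9067 mol/dm³.
Along a PFR/batch, dC_T/dC_R = −r_T/(r_S+r_T) = −k₂/(k₂+k₁·C_R).
Integrating from C_{R0} to C_R: C_T = (0.408/0.234)·ln[(0.408+0.234·4.03)/(0.408+0.234·0.907)] = 1.744·ln(1.351/0.6202) = 1.358 mol/dm³.
Then C_S = (C_{R0}−C_R) − C_T = 3.123 − 1.358 = 1.766 mol/dm³.

1.77 mol/dm³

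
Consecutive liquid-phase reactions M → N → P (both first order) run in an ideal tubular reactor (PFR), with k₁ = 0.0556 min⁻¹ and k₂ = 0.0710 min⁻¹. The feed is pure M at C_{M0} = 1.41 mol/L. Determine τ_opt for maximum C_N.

15.9 min

For first-order series the maximum of C_N occurs at τ_opt = ln(k₂/k₁)/(k₂−k₁).
= ln(0.0710/0.0556)/(0.0710−0.0556) = ln(1.277)/0.01540 = 0.2445/0.01540 = 15.9 min.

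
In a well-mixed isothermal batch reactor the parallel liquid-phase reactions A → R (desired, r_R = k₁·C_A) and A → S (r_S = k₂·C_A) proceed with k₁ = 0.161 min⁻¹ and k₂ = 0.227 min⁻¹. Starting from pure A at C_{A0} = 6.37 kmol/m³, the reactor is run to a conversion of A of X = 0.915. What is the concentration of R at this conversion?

C_A = C_{A0}(1−X) = 0.5414 kmol/m³.
Both paths are first order in A, so the instantaneous fraction to R is constant: dC_R/d(−C_A) = k₁/(k₁+k₂) = 0.4149.
C_R = 0.4149·(C_{A0}−C_A) = 0.4149×5.829 = 2.42 kmol/m³.

2.42 kmol/m³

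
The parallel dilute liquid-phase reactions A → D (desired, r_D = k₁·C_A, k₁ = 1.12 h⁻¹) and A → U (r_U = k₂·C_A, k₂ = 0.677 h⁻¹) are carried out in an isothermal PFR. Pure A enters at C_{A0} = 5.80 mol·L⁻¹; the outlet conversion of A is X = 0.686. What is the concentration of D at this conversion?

C_A = C_{A0}(1−X) = 1.821 mol·L⁻¹.
Both paths are first order in A, so the instantaneous fraction to D is constant: dC_D/d(−C_A) = k₁/(k₁+k₂) = 0.6233.
C_D = 0.6233·(C_{A0}−C_A) = 0.6233×3.979 = 2.48 mol·L⁻¹.

2.48 mol·L⁻¹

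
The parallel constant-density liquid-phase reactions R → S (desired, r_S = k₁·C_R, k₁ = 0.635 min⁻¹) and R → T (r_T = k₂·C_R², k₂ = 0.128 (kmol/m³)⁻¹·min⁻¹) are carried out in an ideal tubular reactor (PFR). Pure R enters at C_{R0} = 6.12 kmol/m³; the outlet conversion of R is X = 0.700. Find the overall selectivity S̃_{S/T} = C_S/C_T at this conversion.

C_R = C_{R0}(1−X) = 1.836 kmol/m³.
Along a PFR/batch, dC_S/dC_R = −r_S/(r_S+r_T) = −k₁/(k₁+k₂·C_R).
Integrating from C_{R0} to C_R: C_S = (0.635/0.128)·ln[(0.635+0.128·6.12)/(0.635+0.128·1.84)] = 4.961·ln(1.418/0.8700) = 2.425 kmol/m³.
C_T = (C_{R0}−C_R)−C_S = 1.859 kmol/m³; S̃_{S/T} = 2.425/1.859 = 1.30.

1.30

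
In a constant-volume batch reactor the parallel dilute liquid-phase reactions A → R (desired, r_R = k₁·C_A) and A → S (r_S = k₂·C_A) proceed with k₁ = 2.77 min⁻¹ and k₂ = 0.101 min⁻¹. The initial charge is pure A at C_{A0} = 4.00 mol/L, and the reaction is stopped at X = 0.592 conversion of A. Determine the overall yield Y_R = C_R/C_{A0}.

0.571

C_A = C_{A0}(1−X) = 1.632 mol/L.
Both paths are first order in A, so the instantaneous fraction to R is constant: dC_R/d(−C_A) = k₁/(k₁+k₂) = 0.9648.
C_R = 0.9648·(C_{A0}−C_A) = 0.9648×2.368 = 2.28 mol/L.
Y_R = C_R/C_{A0} = 2.285/4.00 = 0.571.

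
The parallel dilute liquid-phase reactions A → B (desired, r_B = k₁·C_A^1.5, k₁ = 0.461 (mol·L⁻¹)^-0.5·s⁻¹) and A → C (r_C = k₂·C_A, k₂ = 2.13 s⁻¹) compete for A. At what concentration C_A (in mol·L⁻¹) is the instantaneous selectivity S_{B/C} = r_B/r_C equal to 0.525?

5.88 mol·L⁻¹

S_{B/C} = (k₁/k₂)·C_A^0.5 ⇒ C_A = (S·k₂/k₁)^(2).
= (0.525×2.13/0.461)^(2) = (2.426)^(2) = 5.88 mol·L⁻¹.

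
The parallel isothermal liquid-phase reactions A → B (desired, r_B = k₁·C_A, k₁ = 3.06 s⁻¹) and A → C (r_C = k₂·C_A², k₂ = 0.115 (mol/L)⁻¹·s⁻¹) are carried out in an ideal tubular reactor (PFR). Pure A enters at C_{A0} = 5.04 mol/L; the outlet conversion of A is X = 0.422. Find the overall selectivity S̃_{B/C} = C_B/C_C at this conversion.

6.71

C_A = C_{A0}(1−X) = 2.913 mol/L.
Along a PFR/batch, dC_B/dC_A = −r_B/(r_B+r_C) = −k₁/(k₁+k₂·C_A).
Integrating from C_{A0} to C_A: C_B = (3.06/0.115)·ln[(3.06+0.115·5.04)/(3.06+0.115·2.91)] = 26.61·ln(3.640/3.395) = 1.851 mol/L.
C_C = (C_{A0}−C_A)−C_B = 0.2758 mol/L; S̃_{B/C} = 1.851/0.2758 = 6.71.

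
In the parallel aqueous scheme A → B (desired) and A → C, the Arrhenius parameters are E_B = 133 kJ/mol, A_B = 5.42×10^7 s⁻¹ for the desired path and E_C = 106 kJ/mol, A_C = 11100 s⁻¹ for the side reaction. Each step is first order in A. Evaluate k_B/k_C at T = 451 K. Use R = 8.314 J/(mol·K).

3.64

k_B/k_C = (A_B/A_C)·exp[−(E_B−E_C)/(RT)] = (A_B/A_C)·exp[(E_C−E_B)/(RT)].
(E_C−E_B)/(RT) = (106−133)×10³/(8.314×451) = -27000/3750 = -7.201.
k_B/k_C = (5.42×10^7/11100)·exp(-7.201) = 4883 × 7.460×10^-4 = 3.64.
Since E_B > E_C, raising the temperature improves selectivity toward B.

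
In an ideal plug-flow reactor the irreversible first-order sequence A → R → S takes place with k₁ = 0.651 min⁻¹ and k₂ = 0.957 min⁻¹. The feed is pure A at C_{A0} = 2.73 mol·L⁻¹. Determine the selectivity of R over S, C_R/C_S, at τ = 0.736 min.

2.31

The intermediate concentration in a first-order A→B→C sequence is C_R = k₁C_{A0}(e^(−k₁τ) − e^(−k₂τ))/(k₂−k₁).
e^(−k₁τ) = e^(−0.651×0.736) = e^(−0.4791) = 0.6193; e^(−k₂τ) = e^(−0.7044) = 0.4944.
C_R = 0.651×2.73/(0.957−0.651) × (0.6193−0.4944) = 5.808×0.1249 = 0.7254 mol·L⁻¹.
C_A = C_{A0}e^(−k₁τ) = 1.691 mol·L⁻¹, so C_S = C_{A0}−C_A−C_R = 0.3139 mol·L⁻¹; C_R/C_S = 2.31.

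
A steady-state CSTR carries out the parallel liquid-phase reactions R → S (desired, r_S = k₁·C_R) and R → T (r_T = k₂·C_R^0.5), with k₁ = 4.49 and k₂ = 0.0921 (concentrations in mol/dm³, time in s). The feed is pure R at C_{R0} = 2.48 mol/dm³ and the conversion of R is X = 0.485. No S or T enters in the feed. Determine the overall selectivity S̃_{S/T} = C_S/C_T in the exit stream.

55.1

Exit C_R = C_{R0}(1−X) = 2.48×0.515 = 1.277 mol/dm³.
A CSTR operates uniformly at the exit composition, giving r_S = 5.735 and r_T = 0.1041 (each k·C_R^n at C_R = 1.277).
Overall selectivity = C_S/C_T = r_Sτ/(r_Tτ) = r_S/r_T = 55.1.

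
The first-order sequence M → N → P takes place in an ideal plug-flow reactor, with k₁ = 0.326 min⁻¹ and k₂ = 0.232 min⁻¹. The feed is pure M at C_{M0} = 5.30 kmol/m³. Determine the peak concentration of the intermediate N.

2.29 kmol/m³

For a first-order series the maximum intermediate yield is C_{N,max}/C_{M0} = (k₁/k₂)^[k₂/(k₂−k₁)].
= (0.326/0.232)^(0.232/(0.232−0.326)) = (1.405)^(-2.468) = 0.4319.
C_{N,max} = 0.4319×5.30 = 2.29 kmol/m³.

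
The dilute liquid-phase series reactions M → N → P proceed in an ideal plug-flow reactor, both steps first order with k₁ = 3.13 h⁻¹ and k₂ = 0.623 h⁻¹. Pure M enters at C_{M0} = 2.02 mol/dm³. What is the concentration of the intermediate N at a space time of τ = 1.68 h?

0.872 mol/dm³

For first-order series with pure M initially, C_N(τ) = k₁C_{M0}/(k₂−k₁)·(e^(−k₁τ) − e^(−k₂τ)).
e^(−k₁τ) = e^(−3.13×1.68) = e^(−5.258) = 0.005204; e^(−k₂τ) = e^(−1.047) = 0.3511.
C_N = 3.13×2.02/(0.623−3.13) × (0.005204−0.3511) = (-2.522)×(-0.3459) = 0.8724 mol/dm³.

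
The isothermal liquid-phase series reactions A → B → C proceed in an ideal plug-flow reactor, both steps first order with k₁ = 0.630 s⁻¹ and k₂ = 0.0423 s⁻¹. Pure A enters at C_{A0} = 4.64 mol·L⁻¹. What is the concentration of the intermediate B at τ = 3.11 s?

3.66 mol·L⁻¹

Solving the coupled first-order balances gives C_B(τ) = [k₁/(k₂−k₁)]·C_{A0}·(e^(−k₁τ) − e^(−k₂τ)).
e^(−k₁τ) = e^(−0.630×3.11) = e^(−1.959) = 0.1410; e^(−k₂τ) = e^(−0.1316) = 0.8767.
C_B = 0.630×4.64/(0.0423−0.630) × (0.1410−0.8767) = (-4.974)×(-0.7358) = 3.660 mol·L⁻¹.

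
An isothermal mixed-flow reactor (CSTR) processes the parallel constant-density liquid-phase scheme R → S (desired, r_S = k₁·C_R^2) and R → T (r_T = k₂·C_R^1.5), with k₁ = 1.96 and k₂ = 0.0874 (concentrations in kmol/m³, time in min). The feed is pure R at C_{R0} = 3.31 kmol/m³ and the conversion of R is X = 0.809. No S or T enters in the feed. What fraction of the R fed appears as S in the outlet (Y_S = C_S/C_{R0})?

0.766

Exit C_R = C_{R0}(1−X) = 3.31×0.191 = 0.6322 kmol/m³.
Rates in a CSTR are evaluated at the outlet concentration: r_S = 1.96×0.6322^2 = 0.7834, r_T = 0.0874×0.6322^1.5 = 0.04393.
Fraction of consumed R going to S: r_S/(r_S+r_T) = 0.9469.
C_S = 0.9469·C_{R0}·X = 0.9469×3.31×0.809 = 2.54 kmol/m³; Y_S = C_S/C_{R0} = 0.766.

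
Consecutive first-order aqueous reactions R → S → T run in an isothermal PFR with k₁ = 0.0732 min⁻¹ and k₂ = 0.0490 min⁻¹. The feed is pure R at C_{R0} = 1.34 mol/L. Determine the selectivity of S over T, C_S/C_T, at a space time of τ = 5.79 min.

For first-order series with pure R initially, C_S(τ) = k₁C_{R0}/(k₂−k₁)·(e^(−k₁τ) − e^(−k₂τ)).
e^(−k₁τ) = e^(−0.0732×5.79) = e^(−0.4238) = 0.6545; e^(−k₂τ) = e^(−0.2837) = 0.7530.
C_S = 0.0732×1.34/(0.0490−0.0732) × (0.6545−0.7530) = (-4.053)×(-0.09845) = 0.3990 mol/L.
C_R = C_{R0}e^(−k₁τ) = 0.8771 mol/L, so C_T = C_{R0}−C_R−C_S = 0.06389 mol/L; C_S/C_T = 6.25.

6.25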